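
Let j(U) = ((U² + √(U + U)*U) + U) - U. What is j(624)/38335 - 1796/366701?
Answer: 142715718916/14057482835 + 2496*√78/38335 ≈ 10.727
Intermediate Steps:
j(U) = U² + √2*U^(3/2) (j(U) = ((U² + √(2*U)*U) + U) - U = ((U² + (√2*√U)*U) + U) - U = ((U² + √2*U^(3/2)) + U) - U = (U + U² + √2*U^(3/2)) - U = U² + √2*U^(3/2))
j(624)/38335 - 1796/366701 = (624² + √2*624^(3/2))/38335 - 1796/366701 = (389376 + √2*(2496*√39))*(1/38335) - 1796*1/366701 = (389376 + 2496*√78)*(1/38335) - 1796/366701 = (389376/38335 + 2496*√78/38335) - 1796/366701 = 142715718916/14057482835 + 2496*√78/38335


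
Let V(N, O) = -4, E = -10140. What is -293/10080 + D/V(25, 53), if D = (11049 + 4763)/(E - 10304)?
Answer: 8464037/51518880 ≈ 0.16429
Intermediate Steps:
D = -3953/5111 (D = (11049 + 4763)/(-10140 - 10304) = 15812/(-20444) = 15812*(-1/20444) = -3953/5111 ≈ -0.77343)
-293/10080 + D/V(25, 53) = -293/10080 - 3953/5111/(-4) = -293*1/10080 - 3953/5111*(-¼) = -293/10080 + 3953/20444 = 8464037/51518880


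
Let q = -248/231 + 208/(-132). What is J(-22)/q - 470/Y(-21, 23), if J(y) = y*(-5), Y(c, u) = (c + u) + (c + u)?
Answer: -8110/51 ≈ -159.02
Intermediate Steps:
Y(c, u) = 2*c + 2*u
J(y) = -5*y
q = -204/77 (q = -248*1/231 + 208*(-1/132) = -248/231 - 52/33 = -204/77 ≈ -2.6493)
J(-22)/q - 470/Y(-21, 23) = (-5*(-22))/(-204/77) - 470/(2*(-21) + 2*23) = 110*(-77/204) - 470/(-42 + 46) = -4235/102 - 470/4 = -4235/102 - 470*¼ = -4235/102 - 235/2 = -8110/51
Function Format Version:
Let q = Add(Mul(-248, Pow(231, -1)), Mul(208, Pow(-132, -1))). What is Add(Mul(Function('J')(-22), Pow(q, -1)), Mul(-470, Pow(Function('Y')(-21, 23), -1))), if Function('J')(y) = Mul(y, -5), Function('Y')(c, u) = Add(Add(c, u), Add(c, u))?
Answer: Rational(-8110, 51) ≈ -159.02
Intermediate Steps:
Function('Y')(c, u) = Add(Mul(2, c), Mul(2, u))
Function('J')(y) = Mul(-5, y)
q = Rational(-204, 77) (q = Add(Mul(-248, Rational(1, 231)), Mul(208, Rational(-1, 132))) = Add(Rational(-248, 231), Rational(-52, 33)) = Rational(-204, 77) ≈ -2.6493)
Add(Mul(Function('J')(-22), Pow(q, -1)), Mul(-470, Pow(Function('Y')(-21, 23), -1))) = Add(Mul(Mul(-5, -22), Pow(Rational(-204, 77), -1)), Mul(-470, Pow(Add(Mul(2, -21), Mul(2, 23)), -1))) = Add(Mul(110, Rational(-77, 204)), Mul(-470, Pow(Add(-42, 46), -1))) = Add(Rational(-4235, 102), Mul(-470, Pow(4, -1))) = Add(Rational(-4235, 102), Mul(-470, Rational(1, 4))) = Add(Rational(-4235, 102), Rational(-235, 2)) = Rational(-8110, 51)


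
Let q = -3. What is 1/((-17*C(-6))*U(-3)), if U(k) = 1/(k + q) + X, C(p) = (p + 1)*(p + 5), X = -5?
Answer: 6/2635 ≈ 0.0022770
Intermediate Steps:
C(p) = (1 + p)*(5 + p)
U(k) = -5 + 1/(-3 + k) (U(k) = 1/(k - 3) - 5 = 1/(-3 + k) - 5 = -5 + 1/(-3 + k))
1/((-17*C(-6))*U(-3)) = 1/((-17*(5 + (-6)² + 6*(-6)))*((16 - 5*(-3))/(-3 - 3))) = 1/((-17*(5 + 36 - 36))*((16 + 15)/(-6))) = 1/((-17*5)*(-⅙*31)) = 1/(-85*(-31/6)) = 1/(2635/6) = 6/2635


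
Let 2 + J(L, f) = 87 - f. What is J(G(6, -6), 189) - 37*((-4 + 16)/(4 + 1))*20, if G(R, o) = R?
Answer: -1880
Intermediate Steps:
J(L, f) = 85 - f (J(L, f) = -2 + (87 - f) = 85 - f)
J(G(6, -6), 189) - 37*((-4 + 16)/(4 + 1))*20 = (85 - 1*189) - 37*((-4 + 16)/(4 + 1))*20 = (85 - 189) - 37*(12/5)*20 = -104 - 37*(12*(⅕))*20 = -104 - 37*(12/5)*20 = -104 - 444*20/5 = -104 - 1*1776 = -104 - 1776 = -1880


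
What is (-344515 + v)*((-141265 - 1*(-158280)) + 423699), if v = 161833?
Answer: -80510514948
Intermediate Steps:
(-344515 + v)*((-141265 - 1*(-158280)) + 423699) = (-344515 + 161833)*((-141265 - 1*(-158280)) + 423699) = -182682*((-141265 + 158280) + 423699) = -182682*(17015 + 423699) = -182682*440714 = -80510514948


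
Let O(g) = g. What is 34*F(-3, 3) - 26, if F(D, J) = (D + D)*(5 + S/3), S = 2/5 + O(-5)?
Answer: -3666/5 ≈ -733.20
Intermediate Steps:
S = -23/5 (S = 2/5 - 5 = -23/5 ≈ -4.6000)
F(D, J) = 104*D/15 (F(D, J) = (D + D)*(5 - 23/5/3) = (2*D)*(5 - 23/5*1/3) = (2*D)*(5 - 23/15) = (2*D)*(52/15) = 104*D/15)
34*F(-3, 3) - 26 = 34*((104/15)*(-3)) - 26 = 34*(-104/5) - 26 = -3536/5 - 26 = -3666/5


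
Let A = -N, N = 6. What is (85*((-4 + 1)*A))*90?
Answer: 137700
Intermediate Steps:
A = -6 (A = -1*6 = -6)
(85*((-4 + 1)*A))*90 = (85*((-4 + 1)*(-6)))*90 = (85*(-3*(-6)))*90 = (85*18)*90 = 1530*90 = 137700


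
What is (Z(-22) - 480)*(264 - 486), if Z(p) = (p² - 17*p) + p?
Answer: -79032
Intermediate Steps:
Z(p) = p² - 16*p
(Z(-22) - 480)*(264 - 486) = (-22*(-16 - 22) - 480)*(264 - 486) = (-22*(-38) - 480)*(-222) = (836 - 480)*(-222) = 356*(-222) = -79032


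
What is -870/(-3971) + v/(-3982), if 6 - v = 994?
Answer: 335804/718751 ≈ 0.46721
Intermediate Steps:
v = -988 (v = 6 - 1*994 = 6 - 994 = -988)
-870/(-3971) + v/(-3982) = -870/(-3971) - 988/(-3982) = -870*(-1/3971) - 988*(-1/3982) = 870/3971 + 494/1991 = 335804/718751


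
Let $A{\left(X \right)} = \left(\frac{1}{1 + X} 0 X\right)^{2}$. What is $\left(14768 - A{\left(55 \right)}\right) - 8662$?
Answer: $6106$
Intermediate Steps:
$A{\left(X \right)} = 0$ ($A{\left(X \right)} = \left(0 X\right)^{2} = 0^{2} = 0$)
$\left(14768 - A{\left(55 \right)}\right) - 8662 = \left(14768 - 0\right) - 8662 = \left(14768 + 0\right) - 8662 = 14768 - 8662 = 6106$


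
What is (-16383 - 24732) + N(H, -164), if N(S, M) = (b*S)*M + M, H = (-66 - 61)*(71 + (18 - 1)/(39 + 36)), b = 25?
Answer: 111139339/3 ≈ 3.7046e+7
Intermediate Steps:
H = -678434/75 (H = -127*(71 + 17/75) = -127*5342/75 = -678434/75 ≈ -9045.8)
N(S, M) = M + 25*M*S (N(S, M) = (25*S)*M + M = 25*M*S + M = M + 25*M*S)
(-16383 - 24732) + N(H, -164) = (-16383 - 24732) - 164*(1 + 25*(-678434/75)) = -41115 - 164*(1 - 678434/3) = -41115 - 164*(-678431/3) = -41115 + 111262684/3 = 111139339/3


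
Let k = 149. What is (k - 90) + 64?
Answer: 123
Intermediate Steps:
(k - 90) + 64 = (149 - 90) + 64 = 59 + 64 = 123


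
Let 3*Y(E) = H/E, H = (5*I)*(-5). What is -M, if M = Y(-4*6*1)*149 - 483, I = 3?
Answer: 7867/24 ≈ 327.79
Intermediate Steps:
H = -75 (H = (5*3)*(-5) = 15*(-5) = -75)
Y(E) = -25/E (Y(E) = (-75/E)/3 = -25/E)
M = -7867/24 (M = -25/(-4*6*1)*149 - 483 = -25/((-24*1))*149 - 483 = -25/(-24)*149 - 483 = -25*(-1/24)*149 - 483 = (25/24)*149 - 483 = 3725/24 - 483 = -7867/24 ≈ -327.79)
-M = -1*(-7867/24) = 7867/24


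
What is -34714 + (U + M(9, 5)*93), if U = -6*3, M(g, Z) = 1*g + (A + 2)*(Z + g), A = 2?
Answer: -28687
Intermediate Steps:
M(g, Z) = 4*Z + 5*g (M(g, Z) = 1*g + (2 + 2)*(Z + g) = g + 4*(Z + g) = g + (4*Z + 4*g) = 4*Z + 5*g)
U = -18
-34714 + (U + M(9, 5)*93) = -34714 + (-18 + (4*5 + 5*9)*93) = -34714 + (-18 + (20 + 45)*93) = -34714 + (-18 + 65*93) = -34714 + (-18 + 6045) = -34714 + 6027 = -28687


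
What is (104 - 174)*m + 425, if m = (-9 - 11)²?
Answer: -27575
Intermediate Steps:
m = 400 (m = (-20)² = 400)
(104 - 174)*m + 425 = (104 - 174)*400 + 425 = -70*400 + 425 = -28000 + 425 = -27575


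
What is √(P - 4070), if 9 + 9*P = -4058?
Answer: I*√40697/3 ≈ 67.245*I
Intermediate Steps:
P = -4067/9 (P = -1 + (⅑)*(-4058) = -1 - 4058/9 = -4067/9 ≈ -451.89)
√(P - 4070) = √(-4067/9 - 4070) = √(-40697/9) = I*√40697/3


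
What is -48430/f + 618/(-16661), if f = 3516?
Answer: -404532559/29290038 ≈ -13.811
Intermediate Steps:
-48430/f + 618/(-16661) = -48430/3516 + 618/(-16661) = -48430*1/3516 + 618*(-1/16661) = -24215/1758 - 618/16661 = -404532559/29290038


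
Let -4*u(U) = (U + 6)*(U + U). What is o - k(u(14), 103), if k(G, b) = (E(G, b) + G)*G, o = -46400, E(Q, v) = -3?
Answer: -66420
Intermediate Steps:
u(U) = -U*(6 + U)/2 (u(U) = -(U + 6)*(U + U)/4 = -(6 + U)*2*U/4 = -U*(6 + U)/2)
k(G, b) = G*(-3 + G) (k(G, b) = (-3 + G)*G = G*(-3 + G))
o - k(u(14), 103) = -46400 - (-½*14*(6 + 14))*(-3 - ½*14*(6 + 14)) = -46400 - (-½*14*20)*(-3 - ½*14*20) = -46400 - (-140)*(-3 - 140) = -46400 - (-140)*(-143) = -46400 - 1*20020 = -46400 - 20020 = -66420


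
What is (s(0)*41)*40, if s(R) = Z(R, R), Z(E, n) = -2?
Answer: -3280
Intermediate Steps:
s(R) = -2
(s(0)*41)*40 = -2*41*40 = -82*40 = -3280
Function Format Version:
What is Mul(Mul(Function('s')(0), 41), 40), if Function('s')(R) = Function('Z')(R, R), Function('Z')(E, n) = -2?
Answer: -3280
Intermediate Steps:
Function('s')(R) = -2
Mul(Mul(Function('s')(0), 41), 40) = Mul(Mul(-2, 41), 40) = Mul(-82, 40) = -3280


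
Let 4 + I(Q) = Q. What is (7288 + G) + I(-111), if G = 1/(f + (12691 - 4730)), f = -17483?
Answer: 68301305/9522 ≈ 7173.0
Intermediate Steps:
I(Q) = -4 + Q
G = -1/9522 (G = 1/(-17483 + (12691 - 4730)) = 1/(-17483 + 7961) = 1/(-9522) = -1/9522 ≈ -0.00010502)
(7288 + G) + I(-111) = (7288 - 1/9522) + (-4 - 111) = 69396335/9522 - 115 = 68301305/9522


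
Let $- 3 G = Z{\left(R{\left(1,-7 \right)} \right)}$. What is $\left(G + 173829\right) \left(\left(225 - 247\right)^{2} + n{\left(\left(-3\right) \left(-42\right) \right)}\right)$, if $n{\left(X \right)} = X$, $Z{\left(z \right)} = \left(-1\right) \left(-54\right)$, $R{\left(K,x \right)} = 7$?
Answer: $106024710$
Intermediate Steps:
$Z{\left(z \right)} = 54$
$G = -18$ ($G = \left(- \frac{1}{3}\right) 54 = -18$)
$\left(G + 173829\right) \left(\left(225 - 247\right)^{2} + n{\left(\left(-3\right) \left(-42\right) \right)}\right) = \left(-18 + 173829\right) \left(\left(225 - 247\right)^{2} - -126\right) = 173811 \left(\left(-22\right)^{2} + 126\right) = 173811 \left(484 + 126\right) = 173811 \cdot 610 = 106024710$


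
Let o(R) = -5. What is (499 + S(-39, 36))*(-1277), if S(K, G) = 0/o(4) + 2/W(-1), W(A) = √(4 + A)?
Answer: -637223 - 2554*√3/3 ≈ -6.3870e+5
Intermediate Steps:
S(K, G) = 2*√3/3 (S(K, G) = 0/(-5) + 2/(√(4 - 1)) = 0*(-⅕) + 2/(√3) = 0 + 2*(√3/3) = 0 + 2*√3/3 = 2*√3/3)
(499 + S(-39, 36))*(-1277) = (499 + 2*√3/3)*(-1277) = -637223 - 2554*√3/3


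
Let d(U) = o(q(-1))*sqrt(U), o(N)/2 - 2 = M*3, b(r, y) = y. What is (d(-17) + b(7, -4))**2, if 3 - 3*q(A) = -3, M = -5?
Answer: -11476 + 208*I*sqrt(17) ≈ -11476.0 + 857.61*I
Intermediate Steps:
q(A) = 2 (q(A) = 1 - 1/3*(-3) = 1 + 1 = 2)
o(N) = -26 (o(N) = 4 + 2*(-5*3) = 4 + 2*(-15) = 4 - 30 = -26)
d(U) = -26*sqrt(U)
(d(-17) + b(7, -4))**2 = (-26*I*sqrt(17) - 4)**2 = (-4 - 26*I*sqrt(17))**2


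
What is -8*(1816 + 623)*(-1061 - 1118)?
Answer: 42516648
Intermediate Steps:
-8*(1816 + 623)*(-1061 - 1118) = -19512*(-2179) = -8*(-5314581) = 42516648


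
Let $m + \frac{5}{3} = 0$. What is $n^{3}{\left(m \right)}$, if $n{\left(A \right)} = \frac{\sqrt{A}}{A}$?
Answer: $\frac{3 i \sqrt{15}}{25} \approx 0.46476 i$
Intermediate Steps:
$m = - \frac{5}{3}$ ($m = - \frac{5}{3} + 0 = - \frac{5}{3} \approx -1.6667$)
$n{\left(A \right)} = \frac{1}{\sqrt{A}}$
$n^{3}{\left(m \right)} = \left(\frac{1}{\sqrt{- \frac{5}{3}}}\right)^{3} = \left(- \frac{i \sqrt{15}}{5}\right)^{3} = \frac{3 i \sqrt{15}}{25}$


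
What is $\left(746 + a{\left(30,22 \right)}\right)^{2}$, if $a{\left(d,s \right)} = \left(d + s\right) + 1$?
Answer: $638401$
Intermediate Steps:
$a{\left(d,s \right)} = 1 + d + s$
$\left(746 + a{\left(30,22 \right)}\right)^{2} = \left(746 + \left(1 + 30 + 22\right)\right)^{2} = \left(746 + 53\right)^{2} = 799^{2} = 638401$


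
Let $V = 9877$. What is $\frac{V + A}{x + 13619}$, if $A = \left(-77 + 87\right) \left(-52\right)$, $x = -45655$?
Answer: $- \frac{9357}{32036} \approx -0.29208$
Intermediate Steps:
$A = -520$ ($A = 10 \left(-52\right) = -520$)
$\frac{V + A}{x + 13619} = \frac{9877 - 520}{-45655 + 13619} = \frac{9357}{-32036} = 9357 \left(- \frac{1}{32036}\right) = - \frac{9357}{32036}$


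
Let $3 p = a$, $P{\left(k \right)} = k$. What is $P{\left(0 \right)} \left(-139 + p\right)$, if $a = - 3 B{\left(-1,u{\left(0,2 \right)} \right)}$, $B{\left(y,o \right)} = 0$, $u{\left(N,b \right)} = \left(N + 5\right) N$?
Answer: $0$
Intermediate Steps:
$u{\left(N,b \right)} = N \left(5 + N\right)$ ($u{\left(N,b \right)} = \left(5 + N\right) N = N \left(5 + N\right)$)
$a = 0$ ($a = \left(-3\right) 0 = 0$)
$p = 0$ ($p = \frac{1}{3} \cdot 0 = 0$)
$P{\left(0 \right)} \left(-139 + p\right) = 0 \left(-139 + 0\right) = 0 \left(-139\right) = 0$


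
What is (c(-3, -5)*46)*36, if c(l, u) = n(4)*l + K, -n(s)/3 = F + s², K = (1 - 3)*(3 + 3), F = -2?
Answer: 188784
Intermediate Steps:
K = -12 (K = -2*6 = -12)
n(s) = 6 - 3*s² (n(s) = -3*(-2 + s²) = 6 - 3*s²)
c(l, u) = -12 - 42*l (c(l, u) = (6 - 3*4²)*l - 12 = (6 - 3*16)*l - 12 = (6 - 48)*l - 12 = -42*l - 12 = -12 - 42*l)
(c(-3, -5)*46)*36 = ((-12 - 42*(-3))*46)*36 = ((-12 + 126)*46)*36 = (114*46)*36 = 5244*36 = 188784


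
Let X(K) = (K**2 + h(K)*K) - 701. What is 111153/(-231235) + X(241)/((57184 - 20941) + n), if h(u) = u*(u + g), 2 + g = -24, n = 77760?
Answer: 2888123896366/26361483705 ≈ 109.56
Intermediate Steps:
g = -26 (g = -2 - 24 = -26)
h(u) = u*(-26 + u) (h(u) = u*(u - 26) = u*(-26 + u))
X(K) = -701 + K**2 + K**2*(-26 + K) (X(K) = (K**2 + (K*(-26 + K))*K) - 701 = (K**2 + K**2*(-26 + K)) - 701 = -701 + K**2 + K**2*(-26 + K))
111153/(-231235) + X(241)/((57184 - 20941) + n) = 111153/(-231235) + (-701 + 241**3 - 25*241**2)/((57184 - 20941) + 77760) = 111153*(-1/231235) + (-701 + 13997521 - 25*58081)/(36243 + 77760) = -111153/231235 + (-701 + 13997521 - 1452025)/114003 = -111153/231235 + 12544795*(1/114003) = -111153/231235 + 12544795/114003 = 2888123896366/26361483705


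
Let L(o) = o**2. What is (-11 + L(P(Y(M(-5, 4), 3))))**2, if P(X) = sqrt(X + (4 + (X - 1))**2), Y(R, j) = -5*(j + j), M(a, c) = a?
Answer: 473344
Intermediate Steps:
Y(R, j) = -10*j
P(X) = sqrt(X + (3 + X)**2) (P(X) = sqrt(X + (4 + (-1 + X))**2) = sqrt(X + (3 + X)**2))
(-11 + L(P(Y(M(-5, 4), 3))))**2 = (-11 + (sqrt(-10*3 + (3 - 10*3)**2))**2)**2 = (-11 + (sqrt(-30 + (3 - 30)**2))**2)**2 = (-11 + (sqrt(-30 + (-27)**2))**2)**2 = (-11 + (sqrt(-30 + 729))**2)**2 = (-11 + (sqrt(699))**2)**2 = (-11 + 699)**2 = 688**2 = 473344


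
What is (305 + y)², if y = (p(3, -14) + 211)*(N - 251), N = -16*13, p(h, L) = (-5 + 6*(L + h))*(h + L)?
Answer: 207045930529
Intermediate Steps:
p(h, L) = (L + h)*(-5 + 6*L + 6*h) (p(h, L) = (-5 + (6*L + 6*h))*(L + h) = (-5 + 6*L + 6*h)*(L + h) = (L + h)*(-5 + 6*L + 6*h))
N = -208
y = -455328 (y = ((-5*(-14) - 5*3 + 6*(-14)² + 6*3² + 12*(-14)*3) + 211)*(-208 - 251) = ((70 - 15 + 6*196 + 6*9 - 504) + 211)*(-459) = ((70 - 15 + 1176 + 54 - 504) + 211)*(-459) = (781 + 211)*(-459) = 992*(-459) = -455328)
(305 + y)² = (305 - 455328)² = (-455023)² = 207045930529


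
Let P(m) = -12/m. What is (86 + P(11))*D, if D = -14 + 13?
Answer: -934/11 ≈ -84.909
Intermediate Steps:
D = -1
(86 + P(11))*D = (86 - 12/11)*(-1) = (934/11)*(-1) = -934/11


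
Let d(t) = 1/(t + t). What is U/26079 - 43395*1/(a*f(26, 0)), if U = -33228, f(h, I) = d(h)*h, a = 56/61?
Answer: -23011506963/243404 ≈ -94540.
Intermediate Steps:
d(t) = 1/(2*t)
a = 56/61 (a = 56*(1/61) = 56/61 ≈ 0.91803)
f(h, I) = ½ (f(h, I) = (1/(2*h))*h = ½)
U/26079 - 43395*1/(a*f(26, 0)) = -33228/26079 - 43395/((½)*(56/61)) = -33228*1/26079 - 43395/28/61 = -11076/8693 - 43395*61/28 = -11076/8693 - 2647095/28 = -23011506963/243404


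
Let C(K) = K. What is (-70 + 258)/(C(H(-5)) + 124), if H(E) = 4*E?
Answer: 47/26 ≈ 1.8077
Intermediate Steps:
(-70 + 258)/(C(H(-5)) + 124) = (-70 + 258)/(4*(-5) + 124) = 188/(-20 + 124) = 188/104 = 188*(1/104) = 47/26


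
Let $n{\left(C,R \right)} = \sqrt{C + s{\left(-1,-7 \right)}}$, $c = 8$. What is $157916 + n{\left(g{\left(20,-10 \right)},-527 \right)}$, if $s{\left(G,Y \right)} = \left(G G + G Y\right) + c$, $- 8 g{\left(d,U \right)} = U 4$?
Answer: $157916 + \sqrt{21} \approx 1.5792 \cdot 10^{5}$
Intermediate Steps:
$g{\left(d,U \right)} = - \frac{U}{2}$ ($g{\left(d,U \right)} = - \frac{U 4}{8} = - \frac{4 U}{8} = - \frac{U}{2}$)
$s{\left(G,Y \right)} = 8 + G^{2} + G Y$ ($s{\left(G,Y \right)} = \left(G G + G Y\right) + 8 = \left(G^{2} + G Y\right) + 8 = 8 + G^{2} + G Y$)
$n{\left(C,R \right)} = \sqrt{16 + C}$ ($n{\left(C,R \right)} = \sqrt{C + \left(8 + \left(-1\right)^{2} - -7\right)} = \sqrt{C + \left(8 + 1 + 7\right)} = \sqrt{C + 16} = \sqrt{16 + C}$)
$157916 + n{\left(g{\left(20,-10 \right)},-527 \right)} = 157916 + \sqrt{16 - -5} = 157916 + \sqrt{16 + 5} = 157916 + \sqrt{21}$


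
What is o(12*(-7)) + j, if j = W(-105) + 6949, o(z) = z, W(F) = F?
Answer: 6760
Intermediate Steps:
j = 6844 (j = -105 + 6949 = 6844)
o(12*(-7)) + j = 12*(-7) + 6844 = -84 + 6844 = 6760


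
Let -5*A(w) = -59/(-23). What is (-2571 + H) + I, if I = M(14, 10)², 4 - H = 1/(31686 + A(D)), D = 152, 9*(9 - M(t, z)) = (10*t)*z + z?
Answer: 630914761291/32794479 ≈ 19238.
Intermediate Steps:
M(t, z) = 9 - z/9 - 10*t*z/9 (M(t, z) = 9 - ((10*t)*z + z)/9 = 9 - (10*t*z + z)/9 = 9 - (z + 10*t*z)/9 = 9 + (-z/9 - 10*t*z/9) = 9 - z/9 - 10*t*z/9)
A(w) = -59/115 (A(w) = -(-59)/(5*(-23)) = -(-59)*(-1)/(5*23) = -⅕*59/23 = -59/115)
H = 14575209/3643831 (H = 4 - 1/(31686 - 59/115) = 4 - 1/3643831/115 = 4 - 1*115/3643831 = 4 - 115/3643831 = 14575209/3643831 ≈ 4.0000)
I = 196249/9 (I = (9 - ⅑*10 - 10/9*14*10)² = (9 - 10/9 - 1400/9)² = (-443/3)² = 196249/9 ≈ 21805.)
(-2571 + H) + I = (-2571 + 14575209/3643831) + 196249/9 = -9353714292/3643831 + 196249/9 = 630914761291/32794479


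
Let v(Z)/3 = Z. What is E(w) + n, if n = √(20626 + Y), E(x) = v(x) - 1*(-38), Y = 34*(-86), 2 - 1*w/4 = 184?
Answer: -2146 + √17702 ≈ -2013.0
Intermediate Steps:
w = -728 (w = 8 - 4*184 = 8 - 736 = -728)
Y = -2924
v(Z) = 3*Z
E(x) = 38 + 3*x (E(x) = 3*x - 1*(-38) = 3*x + 38 = 38 + 3*x)
n = √17702 (n = √(20626 - 2924) = √17702 ≈ 133.05)
E(w) + n = (38 + 3*(-728)) + √17702 = (38 - 2184) + √17702 = -2146 + √17702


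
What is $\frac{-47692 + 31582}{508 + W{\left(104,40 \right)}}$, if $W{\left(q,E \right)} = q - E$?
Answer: $- \frac{8055}{286} \approx -28.164$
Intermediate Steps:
$\frac{-47692 + 31582}{508 + W{\left(104,40 \right)}} = \frac{-47692 + 31582}{508 + \left(104 - 40\right)} = - \frac{16110}{508 + \left(104 - 40\right)} = - \frac{16110}{508 + 64} = - \frac{16110}{572} = \left(-16110\right) \frac{1}{572} = - \frac{8055}{286}$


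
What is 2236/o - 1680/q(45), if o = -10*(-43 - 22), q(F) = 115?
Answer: -6422/575 ≈ -11.169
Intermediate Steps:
o = 650 (o = -10*(-65) = 650)
2236/o - 1680/q(45) = 2236/650 - 1680/115 = 2236*(1/650) - 1680*1/115 = 86/25 - 336/23 = -6422/575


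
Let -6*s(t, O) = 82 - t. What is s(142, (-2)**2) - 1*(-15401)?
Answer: 15411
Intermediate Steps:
s(t, O) = -41/3 + t/6 (s(t, O) = -(82 - t)/6 = -41/3 + t/6)
s(142, (-2)**2) - 1*(-15401) = (-41/3 + (1/6)*142) - 1*(-15401) = (-41/3 + 71/3) + 15401 = 10 + 15401 = 15411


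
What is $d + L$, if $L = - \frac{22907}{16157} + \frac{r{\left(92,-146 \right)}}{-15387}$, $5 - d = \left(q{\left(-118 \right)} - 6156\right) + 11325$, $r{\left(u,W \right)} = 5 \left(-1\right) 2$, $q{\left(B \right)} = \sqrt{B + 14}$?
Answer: $- \frac{1284162775915}{248607759} - 2 i \sqrt{26} \approx -5165.4 - 10.198 i$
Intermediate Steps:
$q{\left(B \right)} = \sqrt{14 + B}$
$r{\left(u,W \right)} = -10$ ($r{\left(u,W \right)} = \left(-5\right) 2 = -10$)
$d = -5164 - 2 i \sqrt{26}$ ($d = 5 - \left(\left(\sqrt{14 - 118} - 6156\right) + 11325\right) = 5 - \left(\left(\sqrt{-104} - 6156\right) + 11325\right) = 5 - \left(\left(2 i \sqrt{26} - 6156\right) + 11325\right) = 5 - \left(\left(-6156 + 2 i \sqrt{26}\right) + 11325\right) = 5 - \left(5169 + 2 i \sqrt{26}\right) = -5164 - 2 i \sqrt{26} \approx -5164.0 - 10.198 i$)
$L = - \frac{352308439}{248607759}$ ($L = - \frac{22907}{16157} - \frac{10}{-15387} = \left(-22907\right) \frac{1}{16157} - - \frac{10}{15387} = - \frac{22907}{16157} + \frac{10}{15387} = - \frac{352308439}{248607759} \approx -1.4171$)
$d + L = \left(-5164 - 2 i \sqrt{26}\right) - \frac{352308439}{248607759} = - \frac{1284162775915}{248607759} - 2 i \sqrt{26}$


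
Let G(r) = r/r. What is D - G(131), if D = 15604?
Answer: 15603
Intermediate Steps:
G(r) = 1
D - G(131) = 15604 - 1*1 = 15604 - 1 = 15603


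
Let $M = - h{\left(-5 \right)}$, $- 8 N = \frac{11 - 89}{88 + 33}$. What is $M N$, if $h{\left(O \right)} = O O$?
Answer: $- \frac{975}{484} \approx -2.0145$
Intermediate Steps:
$h{\left(O \right)} = O^{2}$
$N = \frac{39}{484}$ ($N = - \frac{\left(11 - 89\right) \frac{1}{88 + 33}}{8} = - \frac{\left(-78\right) \frac{1}{121}}{8} = \left(- \frac{1}{8}\right) \left(- \frac{78}{121}\right) = \frac{39}{484} \approx 0.080579$)
$M = -25$ ($M = - \left(-5\right)^{2} = \left(-1\right) 25 = -25$)
$M N = \left(-25\right) \frac{39}{484} = - \frac{975}{484}$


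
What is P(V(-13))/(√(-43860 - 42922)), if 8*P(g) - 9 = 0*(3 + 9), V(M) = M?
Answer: -9*I*√86782/694256 ≈ -0.0038189*I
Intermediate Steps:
P(g) = 9/8 (P(g) = 9/8 + (0*(3 + 9))/8 = 9/8 + (0*12)/8 = 9/8 + (⅛)*0 = 9/8 + 0 = 9/8)
P(V(-13))/(√(-43860 - 42922)) = 9/(8*(√(-43860 - 42922))) = 9/(8*(√(-86782))) = 9/(8*((I*√86782))) = 9*(-I*√86782/86782)/8 = -9*I*√86782/694256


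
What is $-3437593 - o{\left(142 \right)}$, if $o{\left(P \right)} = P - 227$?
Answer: $-3437508$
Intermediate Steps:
$o{\left(P \right)} = -227 + P$
$-3437593 - o{\left(142 \right)} = -3437593 - \left(-227 + 142\right) = -3437593 - -85 = -3437593 + 85 = -3437508$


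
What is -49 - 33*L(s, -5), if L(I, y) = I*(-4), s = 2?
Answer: 215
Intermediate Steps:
L(I, y) = -4*I
-49 - 33*L(s, -5) = -49 - (-132)*2 = -49 - 33*(-8) = -49 + 264 = 215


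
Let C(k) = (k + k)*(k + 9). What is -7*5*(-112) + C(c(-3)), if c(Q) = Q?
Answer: 3884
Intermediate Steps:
C(k) = 2*k*(9 + k) (C(k) = (2*k)*(9 + k) = 2*k*(9 + k))
-7*5*(-112) + C(c(-3)) = -7*5*(-112) + 2*(-3)*(9 - 3) = -35*(-112) + 2*(-3)*6 = 3920 - 36 = 3884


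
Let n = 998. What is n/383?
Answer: 998/383 ≈ 2.6057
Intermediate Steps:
n/383 = 998/383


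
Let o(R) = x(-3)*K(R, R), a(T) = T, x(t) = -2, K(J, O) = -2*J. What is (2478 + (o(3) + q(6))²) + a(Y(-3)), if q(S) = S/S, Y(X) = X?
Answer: 2644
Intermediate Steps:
q(S) = 1
o(R) = 4*R (o(R) = -(-4)*R = 4*R)
(2478 + (o(3) + q(6))²) + a(Y(-3)) = (2478 + (4*3 + 1)²) - 3 = (2478 + (12 + 1)²) - 3 = (2478 + 13²) - 3 = (2478 + 169) - 3 = 2647 - 3 = 2644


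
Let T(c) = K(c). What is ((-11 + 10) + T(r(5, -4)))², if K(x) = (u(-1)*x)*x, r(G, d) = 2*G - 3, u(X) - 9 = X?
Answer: 152881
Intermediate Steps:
u(X) = 9 + X
r(G, d) = -3 + 2*G
K(x) = 8*x² (K(x) = ((9 - 1)*x)*x = (8*x)*x = 8*x²)
T(c) = 8*c²
((-11 + 10) + T(r(5, -4)))² = ((-11 + 10) + 8*(-3 + 2*5)²)² = (-1 + 8*(-3 + 10)²)² = (-1 + 8*7²)² = (-1 + 8*49)² = (-1 + 392)² = 391² = 152881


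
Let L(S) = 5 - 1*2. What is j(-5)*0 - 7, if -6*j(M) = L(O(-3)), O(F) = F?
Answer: -7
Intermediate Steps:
L(S) = 3 (L(S) = 5 - 2 = 3)
j(M) = -½ (j(M) = -⅙*3 = -½)
j(-5)*0 - 7 = -½*0 - 7 = 0 - 7 = -7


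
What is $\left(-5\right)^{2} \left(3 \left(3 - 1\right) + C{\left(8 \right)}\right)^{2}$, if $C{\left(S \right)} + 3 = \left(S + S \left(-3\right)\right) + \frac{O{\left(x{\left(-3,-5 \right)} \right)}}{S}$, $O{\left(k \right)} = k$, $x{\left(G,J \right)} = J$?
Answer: $\frac{297025}{64} \approx 4641.0$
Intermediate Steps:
$C{\left(S \right)} = -3 - \frac{5}{S} - 2 S$ ($C{\left(S \right)} = -3 - \left(- S + \frac{5}{S} - S \left(-3\right)\right) = -3 + \left(\left(S - 3 S\right) - \frac{5}{S}\right) = -3 - \left(2 S + \frac{5}{S}\right) = -3 - \frac{5}{S} - 2 S$)
$\left(-5\right)^{2} \left(3 \left(3 - 1\right) + C{\left(8 \right)}\right)^{2} = \left(-5\right)^{2} \left(3 \left(3 - 1\right) - \left(19 + \frac{5}{8}\right)\right)^{2} = 25 \left(3 \cdot 2 - \frac{157}{8}\right)^{2} = 25 \left(6 - \frac{157}{8}\right)^{2} = 25 \left(- \frac{109}{8}\right)^{2} = 25 \cdot \frac{11881}{64} = \frac{297025}{64}$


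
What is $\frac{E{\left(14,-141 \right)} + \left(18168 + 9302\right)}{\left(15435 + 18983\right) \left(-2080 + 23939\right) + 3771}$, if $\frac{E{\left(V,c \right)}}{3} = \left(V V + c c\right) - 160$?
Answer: $\frac{87221}{752346833} \approx 0.00011593$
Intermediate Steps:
$E{\left(V,c \right)} = -480 + 3 V^{2} + 3 c^{2}$ ($E{\left(V,c \right)} = 3 \left(\left(V V + c c\right) - 160\right) = 3 \left(\left(V^{2} + c^{2}\right) - 160\right) = 3 \left(-160 + V^{2} + c^{2}\right) = -480 + 3 V^{2} + 3 c^{2}$)
$\frac{E{\left(14,-141 \right)} + \left(18168 + 9302\right)}{\left(15435 + 18983\right) \left(-2080 + 23939\right) + 3771} = \frac{\left(-480 + 3 \cdot 14^{2} + 3 \left(-141\right)^{2}\right) + \left(18168 + 9302\right)}{\left(15435 + 18983\right) \left(-2080 + 23939\right) + 3771} = \frac{\left(-480 + 3 \cdot 196 + 3 \cdot 19881\right) + 27470}{34418 \cdot 21859 + 3771} = \frac{\left(-480 + 588 + 59643\right) + 27470}{752343062 + 3771} = \frac{59751 + 27470}{752346833} = 87221 \cdot \frac{1}{752346833} = \frac{87221}{752346833}$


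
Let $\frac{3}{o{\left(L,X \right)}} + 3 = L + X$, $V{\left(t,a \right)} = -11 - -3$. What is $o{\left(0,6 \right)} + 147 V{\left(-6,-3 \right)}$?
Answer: $-1175$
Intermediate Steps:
$V{\left(t,a \right)} = -8$ ($V{\left(t,a \right)} = -11 + 3 = -8$)
$o{\left(L,X \right)} = \frac{3}{-3 + L + X}$ ($o{\left(L,X \right)} = \frac{3}{-3 + \left(L + X\right)} = \frac{3}{-3 + L + X}$)
$o{\left(0,6 \right)} + 147 V{\left(-6,-3 \right)} = \frac{3}{-3 + 0 + 6} + 147 \left(-8\right) = \frac{3}{3} - 1176 = 3 \cdot \frac{1}{3} - 1176 = 1 - 1176 = -1175$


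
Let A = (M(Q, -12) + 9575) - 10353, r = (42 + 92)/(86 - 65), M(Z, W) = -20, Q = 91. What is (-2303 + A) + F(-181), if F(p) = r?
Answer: -64987/21 ≈ -3094.6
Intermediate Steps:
r = 134/21 ≈ 6.3810
A = -798 (A = (-20 + 9575) - 10353 = 9555 - 10353 = -798)
F(p) = 134/21
(-2303 + A) + F(-181) = (-2303 - 798) + 134/21 = -3101 + 134/21 = -64987/21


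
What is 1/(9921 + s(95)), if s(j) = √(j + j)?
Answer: 9921/98426051 - √190/98426051 ≈ 0.00010066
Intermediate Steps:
s(j) = √2*√j (s(j) = √(2*j) = √2*√j)
1/(9921 + s(95)) = 1/(9921 + √2*√95) = 1/(9921 + √190)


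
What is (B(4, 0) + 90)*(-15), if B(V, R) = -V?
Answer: -1290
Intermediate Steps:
(B(4, 0) + 90)*(-15) = (-1*4 + 90)*(-15) = (-4 + 90)*(-15) = 86*(-15) = -1290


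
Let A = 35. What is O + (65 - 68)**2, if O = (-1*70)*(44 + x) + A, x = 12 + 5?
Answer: -4226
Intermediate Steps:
x = 17
O = -4235 (O = (-1*70)*(44 + 17) + 35 = -70*61 + 35 = -4270 + 35 = -4235)
O + (65 - 68)**2 = -4235 + (65 - 68)**2 = -4235 + (-3)**2 = -4235 + 9 = -4226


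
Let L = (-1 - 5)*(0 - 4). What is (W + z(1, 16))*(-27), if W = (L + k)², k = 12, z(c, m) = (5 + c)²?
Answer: -35964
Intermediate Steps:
L = 24 (L = -6*(-4) = 24)
W = 1296 (W = (24 + 12)² = 36² = 1296)
(W + z(1, 16))*(-27) = (1296 + (5 + 1)²)*(-27) = (1296 + 6²)*(-27) = (1296 + 36)*(-27) = 1332*(-27) = -35964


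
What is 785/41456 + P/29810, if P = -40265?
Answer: -164582499/123580336 ≈ -1.3318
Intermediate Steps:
785/41456 + P/29810 = 785/41456 - 40265/29810 = 785*(1/41456) - 40265*1/29810 = 785/41456 - 8053/5962 = -164582499/123580336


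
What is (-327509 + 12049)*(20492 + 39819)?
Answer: -19025708060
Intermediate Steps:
(-327509 + 12049)*(20492 + 39819) = -315460*60311 = -19025708060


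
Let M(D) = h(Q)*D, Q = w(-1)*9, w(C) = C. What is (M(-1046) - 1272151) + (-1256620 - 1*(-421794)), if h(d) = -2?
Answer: -2104885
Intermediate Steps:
Q = -9 (Q = -1*9 = -9)
M(D) = -2*D
(M(-1046) - 1272151) + (-1256620 - 1*(-421794)) = (-2*(-1046) - 1272151) + (-1256620 - 1*(-421794)) = (2092 - 1272151) + (-1256620 + 421794) = -1270059 - 834826 = -2104885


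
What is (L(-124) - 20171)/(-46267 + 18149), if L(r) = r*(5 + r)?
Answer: 5415/28118 ≈ 0.19258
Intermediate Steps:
(L(-124) - 20171)/(-46267 + 18149) = (-124*(5 - 124) - 20171)/(-46267 + 18149) = (-124*(-119) - 20171)/(-28118) = (14756 - 20171)*(-1/28118) = -5415*(-1/28118) = 5415/28118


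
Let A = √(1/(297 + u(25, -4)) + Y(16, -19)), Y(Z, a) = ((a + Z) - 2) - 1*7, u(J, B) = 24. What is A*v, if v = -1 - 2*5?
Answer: -11*I*√1236171/321 ≈ -38.1*I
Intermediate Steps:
v = -11 (v = -1 - 10 = -11)
Y(Z, a) = -9 + Z + a (Y(Z, a) = ((Z + a) - 2) - 7 = (-2 + Z + a) - 7 = -9 + Z + a)
A = I*√1236171/321 (A = √(1/(297 + 24) + (-9 + 16 - 19)) = √(1/321 - 12) = √(-3851/321) = I*√1236171/321 ≈ 3.4637*I)
A*v = (I*√1236171/321)*(-11) = -11*I*√1236171/321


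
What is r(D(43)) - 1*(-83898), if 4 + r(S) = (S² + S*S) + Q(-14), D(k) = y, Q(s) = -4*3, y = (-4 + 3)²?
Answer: 83884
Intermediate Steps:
y = 1 (y = (-1)² = 1)
Q(s) = -12
D(k) = 1
r(S) = -16 + 2*S² (r(S) = -4 + ((S² + S*S) - 12) = -4 + ((S² + S²) - 12) = -4 + (2*S² - 12) = -4 + (-12 + 2*S²) = -16 + 2*S²)
r(D(43)) - 1*(-83898) = (-16 + 2*1²) - 1*(-83898) = (-16 + 2*1) + 83898 = (-16 + 2) + 83898 = -14 + 83898 = 83884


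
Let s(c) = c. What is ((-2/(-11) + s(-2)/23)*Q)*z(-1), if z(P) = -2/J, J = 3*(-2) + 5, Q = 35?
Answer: 1680/253 ≈ 6.6403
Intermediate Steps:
J = -1 (J = -6 + 5 = -1)
z(P) = 2 (z(P) = -2/(-1) = -2*(-1) = 2)
((-2/(-11) + s(-2)/23)*Q)*z(-1) = ((-2/(-11) - 2/23)*35)*2 = ((-2*(-1/11) - 2*1/23)*35)*2 = ((2/11 - 2/23)*35)*2 = ((24/253)*35)*2 = (840/253)*2 = 1680/253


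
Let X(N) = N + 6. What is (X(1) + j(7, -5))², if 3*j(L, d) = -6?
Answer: 25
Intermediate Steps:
j(L, d) = -2 (j(L, d) = (⅓)*(-6) = -2)
X(N) = 6 + N
(X(1) + j(7, -5))² = ((6 + 1) - 2)² = (7 - 2)² = 5² = 25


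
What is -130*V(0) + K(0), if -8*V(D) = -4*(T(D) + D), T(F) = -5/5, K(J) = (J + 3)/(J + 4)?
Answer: 263/4 ≈ 65.750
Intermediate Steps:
K(J) = (3 + J)/(4 + J)
T(F) = -1 (T(F) = -5*⅕ = -1)
V(D) = -½ + D/2 (V(D) = -(-1)*(-1 + D)/2 = -(4 - 4*D)/8 = -½ + D/2)
-130*V(0) + K(0) = -130*(-½ + (½)*0) + (3 + 0)/(4 + 0) = -130*(-½ + 0) + 3/4 = -130*(-½) + (¼)*3 = 65 + ¾ = 263/4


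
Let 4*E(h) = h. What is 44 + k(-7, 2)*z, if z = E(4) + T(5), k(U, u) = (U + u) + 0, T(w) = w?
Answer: 14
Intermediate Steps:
E(h) = h/4
k(U, u) = U + u
z = 6 (z = (¼)*4 + 5 = 1 + 5 = 6)
44 + k(-7, 2)*z = 44 + (-7 + 2)*6 = 44 - 5*6 = 44 - 30 = 14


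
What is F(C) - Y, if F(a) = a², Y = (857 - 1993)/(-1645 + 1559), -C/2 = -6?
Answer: 5624/43 ≈ 130.79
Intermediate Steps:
C = 12 (C = -2*(-6) = 12)
Y = 568/43 (Y = -1136/(-86) = -1136*(-1/86) = 568/43 ≈ 13.209)
F(C) - Y = 12² - 1*568/43 = 144 - 568/43 = 5624/43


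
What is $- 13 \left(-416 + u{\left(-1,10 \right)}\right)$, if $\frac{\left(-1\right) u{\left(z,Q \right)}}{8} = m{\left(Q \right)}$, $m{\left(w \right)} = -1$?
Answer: $5304$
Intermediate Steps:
$u{\left(z,Q \right)} = 8$ ($u{\left(z,Q \right)} = \left(-8\right) \left(-1\right) = 8$)
$- 13 \left(-416 + u{\left(-1,10 \right)}\right) = - 13 \left(-416 + 8\right) = \left(-13\right) \left(-408\right) = 5304$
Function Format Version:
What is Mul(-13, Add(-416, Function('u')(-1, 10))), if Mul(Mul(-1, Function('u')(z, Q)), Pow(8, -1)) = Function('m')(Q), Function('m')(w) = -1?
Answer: 5304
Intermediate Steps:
Function('u')(z, Q) = 8 (Function('u')(z, Q) = Mul(-8, -1) = 8)
Mul(-13, Add(-416, Function('u')(-1, 10))) = Mul(-13, Add(-416, 8)) = Mul(-13, -408) = 5304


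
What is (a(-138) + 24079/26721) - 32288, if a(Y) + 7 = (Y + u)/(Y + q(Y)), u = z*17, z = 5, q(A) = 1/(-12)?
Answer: -1429859036156/44276697 ≈ -32294.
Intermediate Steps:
q(A) = -1/12
u = 85 (u = 5*17 = 85)
a(Y) = -7 + (85 + Y)/(-1/12 + Y) (a(Y) = -7 + (Y + 85)/(Y - 1/12) = -7 + (85 + Y)/(-1/12 + Y))
(a(-138) + 24079/26721) - 32288 = ((1027 - 72*(-138))/(-1 + 12*(-138)) + 24079/26721) - 32288 = ((1027 + 9936)/(-1 - 1656) + 24079*(1/26721)) - 32288 = (10963/(-1657) + 24079/26721) - 32288 = (-1/1657*10963 + 24079/26721) - 32288 = (-10963/1657 + 24079/26721) - 32288 = -253043420/44276697 - 32288 = -1429859036156/44276697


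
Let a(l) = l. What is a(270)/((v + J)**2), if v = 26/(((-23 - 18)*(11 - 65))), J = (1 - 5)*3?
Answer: 330871230/176119441 ≈ 1.8787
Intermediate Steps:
J = -12 (J = -4*3 = -12)
v = 13/1107 (v = 26/((-41*(-54))) = 26/2214 = 26*(1/2214) = 13/1107 ≈ 0.011743)
a(270)/((v + J)**2) = 270/((13/1107 - 12)**2) = 270/((-13271/1107)**2) = 270/(176119441/1225449) = 270*(1225449/176119441) = 330871230/176119441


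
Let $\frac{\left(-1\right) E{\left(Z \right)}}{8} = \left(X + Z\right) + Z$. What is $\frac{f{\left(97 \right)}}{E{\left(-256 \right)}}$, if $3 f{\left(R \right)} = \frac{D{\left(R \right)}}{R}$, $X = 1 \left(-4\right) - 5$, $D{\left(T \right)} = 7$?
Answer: $\frac{7}{1212888} \approx 5.7713 \cdot 10^{-6}$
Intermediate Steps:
$X = -9$ ($X = -4 - 5 = -9$)
$f{\left(R \right)} = \frac{7}{3 R}$ ($f{\left(R \right)} = \frac{7 \frac{1}{R}}{3} = \frac{7}{3 R}$)
$E{\left(Z \right)} = 72 - 16 Z$ ($E{\left(Z \right)} = - 8 \left(\left(-9 + Z\right) + Z\right) = - 8 \left(-9 + 2 Z\right) = 72 - 16 Z$)
$\frac{f{\left(97 \right)}}{E{\left(-256 \right)}} = \frac{\frac{7}{3} \cdot \frac{1}{97}}{72 - -4096} = \frac{\frac{7}{3} \cdot \frac{1}{97}}{72 + 4096} = \frac{7}{291 \cdot 4168} = \frac{7}{291} \cdot \frac{1}{4168} = \frac{7}{1212888}$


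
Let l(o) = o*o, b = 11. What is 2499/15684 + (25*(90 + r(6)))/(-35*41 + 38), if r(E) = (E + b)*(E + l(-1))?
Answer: -2377509/663956 ≈ -3.5808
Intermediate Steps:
l(o) = o²
r(E) = (1 + E)*(11 + E) (r(E) = (E + 11)*(E + (-1)²) = (11 + E)*(E + 1) = (11 + E)*(1 + E) = (1 + E)*(11 + E))
2499/15684 + (25*(90 + r(6)))/(-35*41 + 38) = 2499/15684 + (25*(90 + (11 + 6² + 12*6)))/(-35*41 + 38) = 2499*(1/15684) + (25*(90 + (11 + 36 + 72)))/(-1435 + 38) = 833/5228 + (25*(90 + 119))/(-1397) = 833/5228 + (25*209)*(-1/1397) = 833/5228 + 5225*(-1/1397) = 833/5228 - 475/127 = -2377509/663956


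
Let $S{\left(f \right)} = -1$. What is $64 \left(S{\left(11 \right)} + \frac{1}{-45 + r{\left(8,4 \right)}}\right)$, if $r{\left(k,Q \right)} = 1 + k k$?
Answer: $- \frac{304}{5} \approx -60.8$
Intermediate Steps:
$r{\left(k,Q \right)} = 1 + k^{2}$
$64 \left(S{\left(11 \right)} + \frac{1}{-45 + r{\left(8,4 \right)}}\right) = 64 \left(-1 + \frac{1}{-45 + \left(1 + 8^{2}\right)}\right) = 64 \left(-1 + \frac{1}{-45 + \left(1 + 64\right)}\right) = 64 \left(-1 + \frac{1}{-45 + 65}\right) = 64 \left(-1 + \frac{1}{20}\right) = 64 \left(- \frac{19}{20}\right) = - \frac{304}{5}$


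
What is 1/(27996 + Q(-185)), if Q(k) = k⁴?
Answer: 1/1171378621 ≈ 8.5369e-10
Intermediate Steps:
1/(27996 + Q(-185)) = 1/(27996 + (-185)⁴) = 1/(27996 + 1171350625) = 1/1171378621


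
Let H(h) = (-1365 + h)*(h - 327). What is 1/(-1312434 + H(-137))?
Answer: -1/615506 ≈ -1.6247e-6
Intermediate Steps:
H(h) = (-1365 + h)*(-327 + h)
1/(-1312434 + H(-137)) = 1/(-1312434 + (446355 + (-137)² - 1692*(-137))) = 1/(-1312434 + (446355 + 18769 + 231804)) = 1/(-1312434 + 696928) = 1/(-615506) = -1/615506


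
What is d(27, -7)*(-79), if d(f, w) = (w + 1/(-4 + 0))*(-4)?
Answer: -2291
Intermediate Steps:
d(f, w) = 1 - 4*w (d(f, w) = (w + 1/(-4))*(-4) = (w - 1/4)*(-4) = (-1/4 + w)*(-4) = 1 - 4*w)
d(27, -7)*(-79) = (1 - 4*(-7))*(-79) = (1 + 28)*(-79) = 29*(-79) = -2291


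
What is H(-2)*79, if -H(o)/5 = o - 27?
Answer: 11455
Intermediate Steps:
H(o) = 135 - 5*o (H(o) = -5*(o - 27) = -5*(-27 + o) = 135 - 5*o)
H(-2)*79 = (135 - 5*(-2))*79 = (135 + 10)*79 = 145*79 = 11455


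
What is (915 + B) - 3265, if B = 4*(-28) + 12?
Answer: -2450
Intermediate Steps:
B = -100 (B = -112 + 12 = -100)
(915 + B) - 3265 = (915 - 100) - 3265 = 815 - 3265 = -2450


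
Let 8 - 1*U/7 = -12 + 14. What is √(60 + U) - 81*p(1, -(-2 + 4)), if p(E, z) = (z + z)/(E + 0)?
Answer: 324 + √102 ≈ 334.10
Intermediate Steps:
U = 42 (U = 56 - 7*(-12 + 14) = 56 - 7*2 = 56 - 14 = 42)
p(E, z) = 2*z/E (p(E, z) = (2*z)/E = 2*z/E)
√(60 + U) - 81*p(1, -(-2 + 4)) = √(60 + 42) - 162*(-(-2 + 4))/1 = √102 - 162*(-1*2) = √102 - 162*(-2) = √102 - 81*(-4) = √102 + 324 = 324 + √102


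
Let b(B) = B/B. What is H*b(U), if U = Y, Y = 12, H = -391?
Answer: -391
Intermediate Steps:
U = 12
b(B) = 1
H*b(U) = -391*1 = -391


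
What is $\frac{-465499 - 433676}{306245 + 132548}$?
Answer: $- \frac{899175}{438793} \approx -2.0492$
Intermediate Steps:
$\frac{-465499 - 433676}{306245 + 132548} = - \frac{899175}{438793}$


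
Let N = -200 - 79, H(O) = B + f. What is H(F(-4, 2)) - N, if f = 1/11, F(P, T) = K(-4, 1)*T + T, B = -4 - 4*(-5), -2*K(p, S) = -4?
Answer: 3246/11 ≈ 295.09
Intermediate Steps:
K(p, S) = 2 (K(p, S) = -1/2*(-4) = 2)
B = 16 (B = -4 + 20 = 16)
F(P, T) = 3*T (F(P, T) = 2*T + T = 3*T)
f = 1/11 ≈ 0.090909
H(O) = 177/11 (H(O) = 16 + 1/11 = 177/11)
N = -279
H(F(-4, 2)) - N = 177/11 - 1*(-279) = 177/11 + 279 = 3246/11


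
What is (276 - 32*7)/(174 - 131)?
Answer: 52/43 ≈ 1.2093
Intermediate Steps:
(276 - 32*7)/(174 - 131) = (276 - 224)/43 = 52*(1/43) = 52/43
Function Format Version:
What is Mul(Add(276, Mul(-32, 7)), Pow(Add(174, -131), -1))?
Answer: Rational(52, 43) ≈ 1.2093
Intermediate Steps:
Mul(Add(276, Mul(-32, 7)), Pow(Add(174, -131), -1)) = Mul(Add(276, -224), Pow(43, -1)) = Mul(52, Rational(1, 43)) = Rational(52, 43)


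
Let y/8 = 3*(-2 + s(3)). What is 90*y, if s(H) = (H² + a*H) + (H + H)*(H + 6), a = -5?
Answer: 99360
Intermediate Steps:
s(H) = H² - 5*H + 2*H*(6 + H) (s(H) = (H² - 5*H) + (H + H)*(H + 6) = (H² - 5*H) + (2*H)*(6 + H) = (H² - 5*H) + 2*H*(6 + H) = H² - 5*H + 2*H*(6 + H))
y = 1104 (y = 8*(3*(-2 + 3*(7 + 3*3))) = 8*(3*(-2 + 3*(7 + 9))) = 8*(3*(-2 + 3*16)) = 8*(3*(-2 + 48)) = 8*(3*46) = 8*138 = 1104)
90*y = 90*1104 = 99360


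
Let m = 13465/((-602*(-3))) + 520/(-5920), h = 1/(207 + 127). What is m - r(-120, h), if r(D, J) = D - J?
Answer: 2842732639/22318548 ≈ 127.37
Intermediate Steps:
h = 1/334 ≈ 0.0029940
m = 984671/133644 (m = 13465/1806 + 520*(-1/5920) = 13465*(1/1806) - 13/148 = 13465/1806 - 13/148 = 984671/133644 ≈ 7.3679)
m - r(-120, h) = 984671/133644 - (-120 - 1*1/334) = 984671/133644 - (-120 - 1/334) = 984671/133644 - 1*(-40081/334) = 984671/133644 + 40081/334 = 2842732639/22318548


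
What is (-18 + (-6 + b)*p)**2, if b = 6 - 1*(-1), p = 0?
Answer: 324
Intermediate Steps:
b = 7 (b = 6 + 1 = 7)
(-18 + (-6 + b)*p)**2 = (-18 + (-6 + 7)*0)**2 = (-18 + 1*0)**2 = (-18 + 0)**2 = (-18)**2 = 324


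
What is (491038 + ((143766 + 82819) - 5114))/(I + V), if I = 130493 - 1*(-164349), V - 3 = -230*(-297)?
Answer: 19257/9815 ≈ 1.9620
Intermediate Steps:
V = 68313 (V = 3 - 230*(-297) = 3 + 68310 = 68313)
I = 294842 (I = 130493 + 164349 = 294842)
(491038 + ((143766 + 82819) - 5114))/(I + V) = (491038 + ((143766 + 82819) - 5114))/(294842 + 68313) = (491038 + (226585 - 5114))/363155 = (491038 + 221471)*(1/363155) = 712509*(1/363155) = 19257/9815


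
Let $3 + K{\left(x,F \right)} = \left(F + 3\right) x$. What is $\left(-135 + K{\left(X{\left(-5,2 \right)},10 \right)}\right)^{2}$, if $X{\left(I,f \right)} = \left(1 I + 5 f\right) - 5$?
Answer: $19044$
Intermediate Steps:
$X{\left(I,f \right)} = -5 + I + 5 f$ ($X{\left(I,f \right)} = \left(I + 5 f\right) - 5 = -5 + I + 5 f$)
$K{\left(x,F \right)} = -3 + x \left(3 + F\right)$ ($K{\left(x,F \right)} = -3 + \left(F + 3\right) x = -3 + \left(3 + F\right) x = -3 + x \left(3 + F\right)$)
$\left(-135 + K{\left(X{\left(-5,2 \right)},10 \right)}\right)^{2} = \left(-135 + \left(-3 + 3 \left(-5 - 5 + 5 \cdot 2\right) + 10 \left(-5 - 5 + 5 \cdot 2\right)\right)\right)^{2} = \left(-135 + \left(-3 + 3 \left(-5 - 5 + 10\right) + 10 \left(-5 - 5 + 10\right)\right)\right)^{2} = \left(-135 + \left(-3 + 3 \cdot 0 + 10 \cdot 0\right)\right)^{2} = \left(-135 + \left(-3 + 0 + 0\right)\right)^{2} = \left(-135 - 3\right)^{2} = \left(-138\right)^{2} = 19044$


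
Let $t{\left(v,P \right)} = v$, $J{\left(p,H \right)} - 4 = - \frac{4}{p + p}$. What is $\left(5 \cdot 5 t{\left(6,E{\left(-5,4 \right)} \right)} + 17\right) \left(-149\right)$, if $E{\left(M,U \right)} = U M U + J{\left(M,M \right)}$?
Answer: $-24883$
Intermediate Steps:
$J{\left(p,H \right)} = 4 - \frac{2}{p}$ ($J{\left(p,H \right)} = 4 - \frac{4}{p + p} = 4 - \frac{4}{2 p} = 4 - 4 \frac{1}{2 p} = 4 - \frac{2}{p}$)
$E{\left(M,U \right)} = 4 - \frac{2}{M} + M U^{2}$ ($E{\left(M,U \right)} = U M U + \left(4 - \frac{2}{M}\right) = M U U + \left(4 - \frac{2}{M}\right) = M U^{2} + \left(4 - \frac{2}{M}\right) = 4 - \frac{2}{M} + M U^{2}$)
$\left(5 \cdot 5 t{\left(6,E{\left(-5,4 \right)} \right)} + 17\right) \left(-149\right) = \left(5 \cdot 5 \cdot 6 + 17\right) \left(-149\right) = \left(25 \cdot 6 + 17\right) \left(-149\right) = \left(150 + 17\right) \left(-149\right) = 167 \left(-149\right) = -24883$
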